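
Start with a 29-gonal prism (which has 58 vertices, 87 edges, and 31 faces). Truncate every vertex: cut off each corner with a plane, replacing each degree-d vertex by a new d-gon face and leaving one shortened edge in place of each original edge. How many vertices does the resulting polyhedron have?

174

Truncation replaces each original edge-end by a new vertex, so V′ = 2E = 174.
Each original edge survives, and each old vertex of degree d contributes d new edges; summing degrees gives Σd = 2E, so E′ = E + 2E = 3E = 261.
Each original face survives and each original vertex becomes one new face: F′ = F + V = 89.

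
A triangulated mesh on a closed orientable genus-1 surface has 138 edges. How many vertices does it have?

46

χ = 2 − 2·1 = 0, and every face is a triangle so 3F = 2E.
F = 2E/3 = 92. Then V = 0 + E − F = 0 + 138 − 92 = 46.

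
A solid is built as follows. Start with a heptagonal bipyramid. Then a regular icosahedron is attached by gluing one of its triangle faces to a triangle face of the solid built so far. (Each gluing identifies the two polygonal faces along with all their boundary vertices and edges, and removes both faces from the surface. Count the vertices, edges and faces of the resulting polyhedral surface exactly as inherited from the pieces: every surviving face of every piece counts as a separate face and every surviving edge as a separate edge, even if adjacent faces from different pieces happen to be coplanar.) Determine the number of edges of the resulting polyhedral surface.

48

A heptagonal bipyramid: V=9, E=21, F=14.
Attach a regular icosahedron (V=12, E=30, F=20) along a 3-gon: merge 3 vertices and 3 edges, delete both glued faces → V=18, E=48, F=32.
Check: V − E + F = 18 − 48 + 32 = 2.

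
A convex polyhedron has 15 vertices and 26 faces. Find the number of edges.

39

Here V − E + F = 2.
E = V + F − (2) = 15 + 26 − (2) = 39.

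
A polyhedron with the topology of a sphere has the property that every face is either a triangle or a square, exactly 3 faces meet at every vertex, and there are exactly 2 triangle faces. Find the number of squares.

Let x be the number of squares; then F = 2 + x.
Edge–face incidences: 2E = 3·2 + 4·x = 6 + 4x.
Every vertex has degree 3, so 3V = 2E.
Euler: V − E + F = 2 ⇒ (2E)/3 − E + (2 + x) = 2.
Multiply by 6: 2·(2E) − 3·(2E) + 6·(2 + x) = 12, i.e. 12 + 6x − (6 + 4x) = 12.
Collecting terms: 2x + 6 = 12, so 2x = 6, so x = 3.
Then 2E = 6 + 4·3 = 18, so E = 9, V = 2E/3 = 6, F = 2 + 3 = 5.

3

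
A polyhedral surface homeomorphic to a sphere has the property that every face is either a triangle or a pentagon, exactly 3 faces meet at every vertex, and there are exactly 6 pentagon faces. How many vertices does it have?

Let x be the number of triangles; then F = 6 + x.
Edge–face incidences: 2E = 5·6 + 3·x = 30 + 3x.
Every vertex has degree 3, so 3V = 2E.
Euler: V − E + F = 2 ⇒ (2E)/3 − E + (6 + x) = 2.
Multiply by 6: 2·(2E) − 3·(2E) + 6·(6 + x) = 12, i.e. 36 + 6x − (30 + 3x) = 12.
Collecting terms: 3x + 6 = 12, so 3x = 6, so x = 2.
Then 2E = 30 + 3·2 = 36, so E = 18, V = 2E/3 = 12, F = 6 + 2 = 8.

12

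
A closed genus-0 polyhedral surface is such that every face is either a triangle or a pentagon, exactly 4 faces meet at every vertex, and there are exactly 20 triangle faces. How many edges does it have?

Let x be the number of pentagons; then F = 20 + x.
Edge–face incidences: 2E = 3·20 + 5·x = 60 + 5x.
Every vertex has degree 4, so 4V = 2E.
Euler: V − E + F = 2 ⇒ (2E)/4 − E + (20 + x) = 2.
Multiply by 8: 2·(2E) − 4·(2E) + 8·(20 + x) = 16, i.e. 160 + 8x − 2·(60 + 5x) = 16.
Collecting terms: −2x + 40 = 16, so −2x = −24, so x = 12.
Then 2E = 60 + 5·12 = 120, so E = 60, V = 2E/4 = 30, F = 20 + 12 = 32.

60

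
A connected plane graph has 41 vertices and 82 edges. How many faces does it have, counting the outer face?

43

Euler's formula for a connected plane graph: V − E + F = 2, so F = 2 − 41 + 82 = 43.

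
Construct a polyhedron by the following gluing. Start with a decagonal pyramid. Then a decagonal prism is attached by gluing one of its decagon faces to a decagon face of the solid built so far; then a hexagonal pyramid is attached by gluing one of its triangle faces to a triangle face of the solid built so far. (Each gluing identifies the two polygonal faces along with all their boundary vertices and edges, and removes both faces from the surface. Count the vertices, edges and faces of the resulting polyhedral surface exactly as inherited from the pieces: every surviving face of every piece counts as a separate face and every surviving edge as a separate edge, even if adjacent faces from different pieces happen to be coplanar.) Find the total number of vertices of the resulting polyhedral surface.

A decagonal pyramid: V=11, E=20, F=11.
Attach a decagonal prism (V=20, E=30, F=12) along a 10-gon: merge 10 vertices and 10 edges, delete both glued faces → V=21, E=40, F=21.
Attach a hexagonal pyramid (V=7, E=12, F=7) along a 3-gon: merge 3 vertices and 3 edges, delete both glued faces → V=25, E=49, F=26.
Check: V − E + F = 25 − 49 + 26 = 2.

25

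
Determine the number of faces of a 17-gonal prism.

A prism on an n-gon has two n-gon bases and n rectangular sides: V = 2·17 = 34, E = 3·17 = 51, F = 17 + 2 = 19.
Check: V − E + F = 34 − 51 + 19 = 2.

19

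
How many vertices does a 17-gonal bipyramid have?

A bipyramid over an n-gon has 2n triangular faces and n + 2 vertices: V = 17 + 2 = 19, E = 3·17 = 51, F = 2·17 = 34.

19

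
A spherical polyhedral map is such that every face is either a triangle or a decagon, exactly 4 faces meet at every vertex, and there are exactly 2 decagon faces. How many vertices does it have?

20

Let x be the number of triangles; then F = 2 + x.
Edge–face incidences: 2E = 10·2 + 3·x = 20 + 3x.
Every vertex has degree 4, so 4V = 2E.
Euler: V − E + F = 2 ⇒ (2E)/4 − E + (2 + x) = 2.
Multiply by 8: 2·(2E) − 4·(2E) + 8·(2 + x) = 16, i.e. 16 + 8x − 2·(20 + 3x) = 16.
Collecting terms: 2x − 24 = 16, so 2x = 40, so x = 20.
Then 2E = 20 + 3·20 = 80, so E = 40, V = 2E/4 = 20, F = 2 + 20 = 22.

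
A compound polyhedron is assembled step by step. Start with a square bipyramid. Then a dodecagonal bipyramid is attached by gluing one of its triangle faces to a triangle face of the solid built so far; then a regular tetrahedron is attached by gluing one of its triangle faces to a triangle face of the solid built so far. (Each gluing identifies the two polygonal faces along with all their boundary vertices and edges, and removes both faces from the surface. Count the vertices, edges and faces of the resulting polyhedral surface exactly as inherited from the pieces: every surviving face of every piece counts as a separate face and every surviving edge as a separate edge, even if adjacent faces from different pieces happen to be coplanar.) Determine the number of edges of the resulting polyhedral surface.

48

A square bipyramid: V=6, E=12, F=8.
Attach a dodecagonal bipyramid (V=14, E=36, F=24) along a 3-gon: merge 3 vertices and 3 edges, delete both glued faces → V=17, E=45, F=30.
Attach a regular tetrahedron (V=4, E=6, F=4) along a 3-gon: merge 3 vertices and 3 edges, delete both glued faces → V=18, E=48, F=32.
Check: V − E + F = 18 − 48 + 32 = 2.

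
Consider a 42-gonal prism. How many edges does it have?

A prism on an n-gon has two n-gon bases and n rectangular sides: V = 2·42 = 84, E = 3·42 = 126, F = 42 + 2 = 44.
Check: V − E + F = 84 − 126 + 44 = 2.

126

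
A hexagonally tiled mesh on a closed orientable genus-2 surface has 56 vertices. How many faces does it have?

χ = 2 − 2·2 = -2, and every face is a hexagon so 6F = 2E.
V − E + F = -2 with E = 6F/2 gives 56 − (6/2 − 1)·F = -2, so F = 29 and E = 87.

29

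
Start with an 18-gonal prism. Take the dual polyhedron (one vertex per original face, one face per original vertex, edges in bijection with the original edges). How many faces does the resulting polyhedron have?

The base solid has V = 36, E = 54, F = 20.
The dual swaps V and F and preserves E: V′ = F = 20, E′ = E = 54, F′ = V = 36.

36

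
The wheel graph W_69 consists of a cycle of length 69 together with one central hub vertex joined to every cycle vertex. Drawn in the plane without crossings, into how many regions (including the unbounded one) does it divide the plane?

W_69 has V = 69 + 1 = 70 vertices and E = 2·69 = 138 edges.
By Euler's formula F = 2 − V + E = 2 − 70 + 138 = 70.

70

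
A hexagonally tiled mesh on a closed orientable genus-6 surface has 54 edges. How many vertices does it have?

26

χ = 2 − 2·6 = -10, and every face is a hexagon so 6F = 2E.
F = 2E/6 = 18. Then V = -10 + E − F = -10 + 54 − 18 = 26.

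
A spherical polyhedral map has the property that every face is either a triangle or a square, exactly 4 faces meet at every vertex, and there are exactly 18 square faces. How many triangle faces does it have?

Let x be the number of triangles; then F = 18 + x.
Edge–face incidences: 2E = 4·18 + 3·x = 72 + 3x.
Every vertex has degree 4, so 4V = 2E.
Euler: V − E + F = 2 ⇒ (2E)/4 − E + (18 + x) = 2.
Multiply by 8: 2·(2E) − 4·(2E) + 8·(18 + x) = 16, i.e. 144 + 8x − 2·(72 + 3x) = 16.
Collecting terms: 2x = 16, so x = 8.
Then 2E = 72 + 3·8 = 96, so E = 48, V = 2E/4 = 24, F = 18 + 8 = 26.

8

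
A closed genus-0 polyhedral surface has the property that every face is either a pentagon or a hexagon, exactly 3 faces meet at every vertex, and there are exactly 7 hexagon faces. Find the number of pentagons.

12

Let x be the number of pentagons; then F = 7 + x.
Edge–face incidences: 2E = 6·7 + 5·x = 42 + 5x.
Every vertex has degree 3, so 3V = 2E.
Euler: V − E + F = 2 ⇒ (2E)/3 − E + (7 + x) = 2.
Multiply by 6: 2·(2E) − 3·(2E) + 6·(7 + x) = 12, i.e. 42 + 6x − (42 + 5x) = 12.
Collecting terms: x = 12.
Then 2E = 42 + 5·12 = 102, so E = 51, V = 2E/3 = 34, F = 7 + 12 = 19.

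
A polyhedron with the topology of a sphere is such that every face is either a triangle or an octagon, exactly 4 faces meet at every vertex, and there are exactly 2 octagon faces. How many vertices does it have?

16

Let x be the number of triangles; then F = 2 + x.
Edge–face incidences: 2E = 8·2 + 3·x = 16 + 3x.
Every vertex has degree 4, so 4V = 2E.
Euler: V − E + F = 2 ⇒ (2E)/4 − E + (2 + x) = 2.
Multiply by 8: 2·(2E) − 4·(2E) + 8·(2 + x) = 16, i.e. 16 + 8x − 2·(16 + 3x) = 16.
Collecting terms: 2x − 16 = 16, so 2x = 32, so x = 16.
Then 2E = 16 + 3·16 = 64, so E = 32, V = 2E/4 = 16, F = 2 + 16 = 18.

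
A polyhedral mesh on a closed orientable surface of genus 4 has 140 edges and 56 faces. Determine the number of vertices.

78

For a closed orientable surface of genus 4, χ = 2 − 2·4 = -6.
V = -6 + E − F = -6 + 140 − 56 = 78.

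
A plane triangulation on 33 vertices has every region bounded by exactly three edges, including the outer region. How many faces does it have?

62

In a plane triangulation 3F = 2E and V − E + F = 2, so F = 2V − 4 = 2·33 − 4 = 62.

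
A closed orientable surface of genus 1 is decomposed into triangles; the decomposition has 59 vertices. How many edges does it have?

177

χ = 2 − 2·1 = 0, and every face is a triangle so 3F = 2E.
V − E + F = 0 with E = 3F/2 gives 59 − (3/2 − 1)·F = 0, so F = 118 and E = 177.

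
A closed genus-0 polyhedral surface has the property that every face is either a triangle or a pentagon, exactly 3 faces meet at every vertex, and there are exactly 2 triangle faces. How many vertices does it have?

Let x be the number of pentagons; then F = 2 + x.
Edge–face incidences: 2E = 3·2 + 5·x = 6 + 5x.
Every vertex has degree 3, so 3V = 2E.
Euler: V − E + F = 2 ⇒ (2E)/3 − E + (2 + x) = 2.
Multiply by 6: 2·(2E) − 3·(2E) + 6·(2 + x) = 12, i.e. 12 + 6x − (6 + 5x) = 12.
Collecting terms: x + 6 = 12, so x = 6.
Then 2E = 6 + 5·6 = 36, so E = 18, V = 2E/3 = 12, F = 2 + 6 = 8.

12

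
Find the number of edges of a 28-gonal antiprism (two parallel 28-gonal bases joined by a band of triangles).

An antiprism on an n-gon has two n-gon caps and 2n triangles: V = 2·28 = 56, E = 4·28 = 112, F = 2·28 + 2 = 58.

112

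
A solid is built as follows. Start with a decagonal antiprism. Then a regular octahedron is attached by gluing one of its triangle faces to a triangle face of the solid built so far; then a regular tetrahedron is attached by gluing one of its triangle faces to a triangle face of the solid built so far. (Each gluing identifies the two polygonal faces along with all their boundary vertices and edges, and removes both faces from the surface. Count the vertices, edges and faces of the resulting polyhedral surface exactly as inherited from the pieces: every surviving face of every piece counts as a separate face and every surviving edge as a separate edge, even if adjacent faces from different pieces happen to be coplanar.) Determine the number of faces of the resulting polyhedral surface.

A decagonal antiprism: V=20, E=40, F=22.
Attach a regular octahedron (V=6, E=12, F=8) along a 3-gon: merge 3 vertices and 3 edges, delete both glued faces → V=23, E=49, F=28.
Attach a regular tetrahedron (V=4, E=6, F=4) along a 3-gon: merge 3 vertices and 3 edges, delete both glued faces → V=24, E=52, F=30.
Check: V − E + F = 24 − 52 + 30 = 2.

30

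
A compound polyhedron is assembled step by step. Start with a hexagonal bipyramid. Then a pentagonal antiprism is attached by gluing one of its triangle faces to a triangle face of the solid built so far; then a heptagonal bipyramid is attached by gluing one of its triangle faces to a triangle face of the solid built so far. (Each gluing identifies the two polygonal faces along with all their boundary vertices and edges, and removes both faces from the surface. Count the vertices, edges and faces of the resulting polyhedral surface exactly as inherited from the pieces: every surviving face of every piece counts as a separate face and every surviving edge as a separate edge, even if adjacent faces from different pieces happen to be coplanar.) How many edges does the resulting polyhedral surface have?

A hexagonal bipyramid: V=8, E=18, F=12.
Attach a pentagonal antiprism (V=10, E=20, F=12) along a 3-gon: merge 3 vertices and 3 edges, delete both glued faces → V=15, E=35, F=22.
Attach a heptagonal bipyramid (V=9, E=21, F=14) along a 3-gon: merge 3 vertices and 3 edges, delete both glued faces → V=21, E=53, F=34.
Check: V − E + F = 21 − 53 + 34 = 2.

53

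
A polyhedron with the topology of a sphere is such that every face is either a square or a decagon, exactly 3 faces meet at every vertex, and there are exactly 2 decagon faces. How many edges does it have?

Let x be the number of squares; then F = 2 + x.
Edge–face incidences: 2E = 10·2 + 4·x = 20 + 4x.
Every vertex has degree 3, so 3V = 2E.
Euler: V − E + F = 2 ⇒ (2E)/3 − E + (2 + x) = 2.
Multiply by 6: 2·(2E) − 3·(2E) + 6·(2 + x) = 12, i.e. 12 + 6x − (20 + 4x) = 12.
Collecting terms: 2x − 8 = 12, so 2x = 20, so x = 10.
Then 2E = 20 + 4·10 = 60, so E = 30, V = 2E/3 = 20, F = 2 + 10 = 12.

30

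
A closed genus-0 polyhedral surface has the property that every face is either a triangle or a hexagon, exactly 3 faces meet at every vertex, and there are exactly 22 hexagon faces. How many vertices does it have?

Let x be the number of triangles; then F = 22 + x.
Edge–face incidences: 2E = 6·22 + 3·x = 132 + 3x.
Every vertex has degree 3, so 3V = 2E.
Euler: V − E + F = 2 ⇒ (2E)/3 − E + (22 + x) = 2.
Multiply by 6: 2·(2E) − 3·(2E) + 6·(22 + x) = 12, i.e. 132 + 6x − (132 + 3x) = 12.
Collecting terms: 3x = 12, so x = 4.
Then 2E = 132 + 3·4 = 144, so E = 72, V = 2E/3 = 48, F = 22 + 4 = 26.

48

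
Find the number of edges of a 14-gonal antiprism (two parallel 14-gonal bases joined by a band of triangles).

An antiprism on an n-gon has two n-gon caps and 2n triangles: V = 2·14 = 28, E = 4·14 = 56, F = 2·14 + 2 = 30.

56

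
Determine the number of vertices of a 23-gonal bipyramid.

25

A bipyramid over an n-gon has 2n triangular faces and n + 2 vertices: V = 23 + 2 = 25, E = 3·23 = 69, F = 2·23 = 46.
Check: V − E + F = 25 − 69 + 46 = 2.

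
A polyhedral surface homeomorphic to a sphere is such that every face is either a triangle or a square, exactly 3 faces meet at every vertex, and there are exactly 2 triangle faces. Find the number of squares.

3

Let x be the number of squares; then F = 2 + x.
Edge–face incidences: 2E = 3·2 + 4·x = 6 + 4x.
Every vertex has degree 3, so 3V = 2E.
Euler: V − E + F = 2 ⇒ (2E)/3 − E + (2 + x) = 2.
Multiply by 6: 2·(2E) − 3·(2E) + 6·(2 + x) = 12, i.e. 12 + 6x − (6 + 4x) = 12.
Collecting terms: 2x + 6 = 12, so 2x = 6, so x = 3.
Then 2E = 6 + 4·3 = 18, so E = 9, V = 2E/3 = 6, F = 2 + 3 = 5.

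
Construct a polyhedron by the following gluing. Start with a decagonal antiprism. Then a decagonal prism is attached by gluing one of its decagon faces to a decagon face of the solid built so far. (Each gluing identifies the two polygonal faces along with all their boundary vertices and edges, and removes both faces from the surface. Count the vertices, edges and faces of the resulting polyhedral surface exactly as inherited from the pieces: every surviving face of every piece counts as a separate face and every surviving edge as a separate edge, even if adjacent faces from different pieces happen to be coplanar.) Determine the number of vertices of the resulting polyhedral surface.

30

A decagonal antiprism: V=20, E=40, F=22.
Attach a decagonal prism (V=20, E=30, F=12) along a 10-gon: merge 10 vertices and 10 edges, delete both glued faces → V=30, E=60, F=32.
Check: V − E + F = 30 − 60 + 32 = 2.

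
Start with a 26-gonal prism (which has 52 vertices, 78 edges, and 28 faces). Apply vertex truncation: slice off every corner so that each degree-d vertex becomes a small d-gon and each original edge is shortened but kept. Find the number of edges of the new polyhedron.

Truncation replaces each original edge-end by a new vertex, so V′ = 2E = 156.
Each original edge survives, and each old vertex of degree d contributes d new edges; summing degrees gives Σd = 2E, so E′ = E + 2E = 3E = 234.
Each original face survives and each original vertex becomes one new face: F′ = F + V = 80.

234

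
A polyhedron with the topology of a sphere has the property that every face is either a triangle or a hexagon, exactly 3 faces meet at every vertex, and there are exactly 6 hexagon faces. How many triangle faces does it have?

Let x be the number of triangles; then F = 6 + x.
Edge–face incidences: 2E = 6·6 + 3·x = 36 + 3x.
Every vertex has degree 3, so 3V = 2E.
Euler: V − E + F = 2 ⇒ (2E)/3 − E + (6 + x) = 2.
Multiply by 6: 2·(2E) − 3·(2E) + 6·(6 + x) = 12, i.e. 36 + 6x − (36 + 3x) = 12.
Collecting terms: 3x = 12, so x = 4.
Then 2E = 36 + 3·4 = 48, so E = 24, V = 2E/3 = 16, F = 6 + 4 = 10.

4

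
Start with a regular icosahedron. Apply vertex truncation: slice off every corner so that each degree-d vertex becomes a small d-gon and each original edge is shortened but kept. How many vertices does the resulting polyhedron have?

The base solid has V = 12, E = 30, F = 20.
Truncation replaces each original edge-end by a new vertex, so V′ = 2E = 60.
Each original edge survives, and each old vertex of degree d contributes d new edges; summing degrees gives Σd = 2E, so E′ = E + 2E = 3E = 90.
Each original face survives and each original vertex becomes one new face: F′ = F + V = 32.

60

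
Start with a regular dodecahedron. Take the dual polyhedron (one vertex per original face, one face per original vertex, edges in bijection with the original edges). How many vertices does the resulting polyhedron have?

The base solid has V = 20, E = 30, F = 12.
The dual swaps V and F and preserves E: V′ = F = 12, E′ = E = 30, F′ = V = 20.

12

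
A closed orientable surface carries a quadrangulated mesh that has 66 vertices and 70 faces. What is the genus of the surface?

3

Every face is a square, so 2E = 4·70 = 280, giving E = 140.
χ = V − E + F = 66 − 140 + 70 = -4.
For a closed orientable surface χ = 2 − 2g, so g = (2 − (-4))/2 = 3.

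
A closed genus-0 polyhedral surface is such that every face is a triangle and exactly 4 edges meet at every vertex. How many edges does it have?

12

Each face has 3 edges and each edge borders two faces, so 2E = 3F.
Each vertex has degree 4, so 4V = 2E and hence V = 3F/4.
Euler: V − E + F = 2 ⇒ (3F/4) − (3F/2) + F = 2.
Multiply by 8: (6 − 12 + 8)F = 16, i.e. 2F = 16.
So F = 8, E = 3·8/2 = 12, V = 3·8/4 = 6.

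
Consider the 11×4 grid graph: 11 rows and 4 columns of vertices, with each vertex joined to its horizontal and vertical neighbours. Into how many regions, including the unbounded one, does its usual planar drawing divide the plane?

The grid has V = 11·4 = 44 vertices and E = 11·3 + 4·10 = 73 edges.
F = 2 − V + E = 2 − 44 + 73 = 31.

31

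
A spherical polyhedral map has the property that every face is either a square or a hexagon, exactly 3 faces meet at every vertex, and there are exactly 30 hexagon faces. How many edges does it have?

102

Let x be the number of squares; then F = 30 + x.
Edge–face incidences: 2E = 6·30 + 4·x = 180 + 4x.
Every vertex has degree 3, so 3V = 2E.
Euler: V − E + F = 2 ⇒ (2E)/3 − E + (30 + x) = 2.
Multiply by 6: 2·(2E) − 3·(2E) + 6·(30 + x) = 12, i.e. 180 + 6x − (180 + 4x) = 12.
Collecting terms: 2x = 12, so x = 6.
Then 2E = 180 + 4·6 = 204, so E = 102, V = 2E/3 = 68, F = 30 + 6 = 36.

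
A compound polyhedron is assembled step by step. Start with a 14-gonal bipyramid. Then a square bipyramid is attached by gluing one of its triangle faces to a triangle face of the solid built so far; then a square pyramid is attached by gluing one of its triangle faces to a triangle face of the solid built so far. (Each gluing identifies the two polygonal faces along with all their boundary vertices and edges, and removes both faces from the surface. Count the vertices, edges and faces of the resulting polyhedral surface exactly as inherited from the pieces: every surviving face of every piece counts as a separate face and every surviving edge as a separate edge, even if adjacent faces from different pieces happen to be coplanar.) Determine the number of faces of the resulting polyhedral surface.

37

A 14-gonal bipyramid: V=16, E=42, F=28.
Attach a square bipyramid (V=6, E=12, F=8) along a 3-gon: merge 3 vertices and 3 edges, delete both glued faces → V=19, E=51, F=34.
Attach a square pyramid (V=5, E=8, F=5) along a 3-gon: merge 3 vertices and 3 edges, delete both glued faces → V=21, E=56, F=37.
Check: V − E + F = 21 − 56 + 37 = 2.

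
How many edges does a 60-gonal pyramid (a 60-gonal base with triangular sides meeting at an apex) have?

120

A pyramid on an n-gon base has one n-gon and n triangles: V = 60 + 1 = 61, E = 2·60 = 120, F = 60 + 1 = 61.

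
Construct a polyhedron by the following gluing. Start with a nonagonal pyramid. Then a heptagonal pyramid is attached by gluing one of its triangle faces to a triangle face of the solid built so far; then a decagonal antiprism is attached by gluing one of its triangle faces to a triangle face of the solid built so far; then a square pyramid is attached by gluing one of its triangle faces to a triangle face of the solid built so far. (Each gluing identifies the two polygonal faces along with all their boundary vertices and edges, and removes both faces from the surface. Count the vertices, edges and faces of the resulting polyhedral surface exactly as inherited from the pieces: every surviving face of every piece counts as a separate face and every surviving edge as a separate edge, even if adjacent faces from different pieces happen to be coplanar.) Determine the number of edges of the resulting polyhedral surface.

71

A nonagonal pyramid: V=10, E=18, F=10.
Attach a heptagonal pyramid (V=8, E=14, F=8) along a 3-gon: merge 3 vertices and 3 edges, delete both glued faces → V=15, E=29, F=16.
Attach a decagonal antiprism (V=20, E=40, F=22) along a 3-gon: merge 3 vertices and 3 edges, delete both glued faces → V=32, E=66, F=36.
Attach a square pyramid (V=5, E=8, F=5) along a 3-gon: merge 3 vertices and 3 edges, delete both glued faces → V=34, E=71, F=39.
Check: V − E + F = 34 − 71 + 39 = 2.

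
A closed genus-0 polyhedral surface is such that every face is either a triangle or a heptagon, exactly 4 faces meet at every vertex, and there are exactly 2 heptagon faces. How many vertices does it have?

Let x be the number of triangles; then F = 2 + x.
Edge–face incidences: 2E = 7·2 + 3·x = 14 + 3x.
Every vertex has degree 4, so 4V = 2E.
Euler: V − E + F = 2 ⇒ (2E)/4 − E + (2 + x) = 2.
Multiply by 8: 2·(2E) − 4·(2E) + 8·(2 + x) = 16, i.e. 16 + 8x − 2·(14 + 3x) = 16.
Collecting terms: 2x − 12 = 16, so 2x = 28, so x = 14.
Then 2E = 14 + 3·14 = 56, so E = 28, V = 2E/4 = 14, F = 2 + 14 = 16.

14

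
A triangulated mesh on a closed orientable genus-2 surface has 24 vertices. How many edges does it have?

χ = 2 − 2·2 = -2, and every face is a triangle so 3F = 2E.
V − E + F = -2 with E = 3F/2 gives 24 − (3/2 − 1)·F = -2, so F = 52 and E = 78.

78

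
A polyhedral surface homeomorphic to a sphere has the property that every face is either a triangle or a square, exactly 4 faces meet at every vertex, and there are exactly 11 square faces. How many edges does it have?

Let x be the number of triangles; then F = 11 + x.
Edge–face incidences: 2E = 4·11 + 3·x = 44 + 3x.
Every vertex has degree 4, so 4V = 2E.
Euler: V − E + F = 2 ⇒ (2E)/4 − E + (11 + x) = 2.
Multiply by 8: 2·(2E) − 4·(2E) + 8·(11 + x) = 16, i.e. 88 + 8x − 2·(44 + 3x) = 16.
Collecting terms: 2x = 16, so x = 8.
Then 2E = 44 + 3·8 = 68, so E = 34, V = 2E/4 = 17, F = 11 + 8 = 19.

34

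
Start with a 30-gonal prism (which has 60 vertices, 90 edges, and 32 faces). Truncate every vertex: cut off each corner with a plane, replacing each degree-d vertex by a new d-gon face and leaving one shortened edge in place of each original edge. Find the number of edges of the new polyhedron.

270

Truncation replaces each original edge-end by a new vertex, so V′ = 2E = 180.
Each original edge survives, and each old vertex of degree d contributes d new edges; summing degrees gives Σd = 2E, so E′ = E + 2E = 3E = 270.
Each original face survives and each original vertex becomes one new face: F′ = F + V = 92.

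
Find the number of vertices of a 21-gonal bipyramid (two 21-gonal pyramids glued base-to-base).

A bipyramid over an n-gon has 2n triangular faces and n + 2 vertices: V = 21 + 2 = 23, E = 3·21 = 63, F = 2·21 = 42.
Check: V − E + F = 23 − 63 + 42 = 2.

23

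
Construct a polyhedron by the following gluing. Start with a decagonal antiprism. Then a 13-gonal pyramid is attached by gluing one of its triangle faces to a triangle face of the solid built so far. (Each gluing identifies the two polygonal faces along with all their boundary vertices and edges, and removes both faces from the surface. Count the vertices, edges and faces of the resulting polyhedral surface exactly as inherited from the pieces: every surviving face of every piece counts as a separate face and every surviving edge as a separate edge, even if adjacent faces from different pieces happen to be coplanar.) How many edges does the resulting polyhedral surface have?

A decagonal antiprism: V=20, E=40, F=22.
Attach a 13-gonal pyramid (V=14, E=26, F=14) along a 3-gon: merge 3 vertices and 3 edges, delete both glued faces → V=31, E=63, F=34.
Check: V − E + F = 31 − 63 + 34 = 2.

63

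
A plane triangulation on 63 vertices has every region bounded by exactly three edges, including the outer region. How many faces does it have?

122

In a plane triangulation 3F = 2E and V − E + F = 2, so F = 2V − 4 = 2·63 − 4 = 122.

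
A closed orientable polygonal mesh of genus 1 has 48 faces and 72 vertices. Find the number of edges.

For a closed orientable surface of genus 1, χ = 2 − 2·1 = 0.
E = V + F − (0) = 72 + 48 − (0) = 120.

120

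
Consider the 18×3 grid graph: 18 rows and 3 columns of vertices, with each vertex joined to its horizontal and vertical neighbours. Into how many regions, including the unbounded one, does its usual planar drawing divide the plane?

The grid has V = 18·3 = 54 vertices and E = 18·2 + 3·17 = 87 edges.
F = 2 − V + E = 2 − 54 + 87 = 35.

35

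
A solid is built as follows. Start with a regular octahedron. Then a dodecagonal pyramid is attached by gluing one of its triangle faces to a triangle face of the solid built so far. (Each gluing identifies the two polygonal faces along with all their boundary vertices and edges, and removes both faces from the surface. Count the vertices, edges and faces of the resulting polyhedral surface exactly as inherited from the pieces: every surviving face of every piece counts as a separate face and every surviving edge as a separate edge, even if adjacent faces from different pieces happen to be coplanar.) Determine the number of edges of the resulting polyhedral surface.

A regular octahedron: V=6, E=12, F=8.
Attach a dodecagonal pyramid (V=13, E=24, F=13) along a 3-gon: merge 3 vertices and 3 edges, delete both glued faces → V=16, E=33, F=19.
Check: V − E + F = 16 − 33 + 19 = 2.

33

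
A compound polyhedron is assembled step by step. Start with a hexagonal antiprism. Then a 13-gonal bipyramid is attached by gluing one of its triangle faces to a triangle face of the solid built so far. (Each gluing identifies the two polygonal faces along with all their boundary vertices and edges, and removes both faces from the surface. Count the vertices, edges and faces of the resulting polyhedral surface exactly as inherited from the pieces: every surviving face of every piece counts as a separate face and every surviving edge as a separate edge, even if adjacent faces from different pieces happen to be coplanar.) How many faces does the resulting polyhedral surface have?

38

A hexagonal antiprism: V=12, E=24, F=14.
Attach a 13-gonal bipyramid (V=15, E=39, F=26) along a 3-gon: merge 3 vertices and 3 edges, delete both glued faces → V=24, E=60, F=38.
Check: V − E + F = 24 − 60 + 38 = 2.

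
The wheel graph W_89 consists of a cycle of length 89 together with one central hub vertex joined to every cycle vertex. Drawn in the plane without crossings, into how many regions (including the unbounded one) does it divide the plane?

90

W_89 has V = 89 + 1 = 90 vertices and E = 2·89 = 178 edges.
By Euler's formula F = 2 − V + E = 2 − 90 + 178 = 90.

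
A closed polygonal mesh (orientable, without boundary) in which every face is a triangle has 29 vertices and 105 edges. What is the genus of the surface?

Every face is a triangle and each edge borders two faces, so 3F = 2·105, giving F = 70.
χ = V − E + F = 29 − 105 + 70 = -6.
For a closed orientable surface χ = 2 − 2g, so g = (2 − (-6))/2 = 4.

4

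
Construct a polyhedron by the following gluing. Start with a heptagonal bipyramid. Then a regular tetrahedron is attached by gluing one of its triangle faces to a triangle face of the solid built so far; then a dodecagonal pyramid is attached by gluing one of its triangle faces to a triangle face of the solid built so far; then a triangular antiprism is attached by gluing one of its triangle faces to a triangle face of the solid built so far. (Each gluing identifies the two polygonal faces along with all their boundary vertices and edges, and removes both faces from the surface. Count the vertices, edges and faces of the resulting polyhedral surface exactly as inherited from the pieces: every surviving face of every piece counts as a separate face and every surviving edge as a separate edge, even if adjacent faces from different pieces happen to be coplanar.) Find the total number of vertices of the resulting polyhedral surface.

A heptagonal bipyramid: V=9, E=21, F=14.
Attach a regular tetrahedron (V=4, E=6, F=4) along a 3-gon: merge 3 vertices and 3 edges, delete both glued faces → V=10, E=24, F=16.
Attach a dodecagonal pyramid (V=13, E=24, F=13) along a 3-gon: merge 3 vertices and 3 edges, delete both glued faces → V=20, E=45, F=27.
Attach a triangular antiprism (V=6, E=12, F=8) along a 3-gon: merge 3 vertices and 3 edges, delete both glued faces → V=23, E=54, F=33.
Check: V − E + F = 23 − 54 + 33 = 2.

23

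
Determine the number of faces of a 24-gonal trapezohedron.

The n-trapezohedron (dual of the n-antiprism) has V = 2·24 + 2 = 50, E = 4·24 = 96, F = 2·24 = 48.

48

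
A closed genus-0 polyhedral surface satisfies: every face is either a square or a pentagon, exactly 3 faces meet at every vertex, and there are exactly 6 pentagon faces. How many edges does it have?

21

Let x be the number of squares; then F = 6 + x.
Edge–face incidences: 2E = 5·6 + 4·x = 30 + 4x.
Every vertex has degree 3, so 3V = 2E.
Euler: V − E + F = 2 ⇒ (2E)/3 − E + (6 + x) = 2.
Multiply by 6: 2·(2E) − 3·(2E) + 6·(6 + x) = 12, i.e. 36 + 6x − (30 + 4x) = 12.
Collecting terms: 2x + 6 = 12, so 2x = 6, so x = 3.
Then 2E = 30 + 4·3 = 42, so E = 21, V = 2E/3 = 14, F = 6 + 3 = 9.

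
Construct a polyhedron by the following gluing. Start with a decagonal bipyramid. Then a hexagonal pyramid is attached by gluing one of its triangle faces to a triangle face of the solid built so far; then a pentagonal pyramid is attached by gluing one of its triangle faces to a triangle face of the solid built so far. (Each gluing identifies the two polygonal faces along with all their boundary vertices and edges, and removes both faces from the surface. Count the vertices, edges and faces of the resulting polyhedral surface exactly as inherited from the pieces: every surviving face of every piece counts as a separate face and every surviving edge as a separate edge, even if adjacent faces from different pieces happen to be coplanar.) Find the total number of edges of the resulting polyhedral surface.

A decagonal bipyramid: V=12, E=30, F=20.
Attach a hexagonal pyramid (V=7, E=12, F=7) along a 3-gon: merge 3 vertices and 3 edges, delete both glued faces → V=16, E=39, F=25.
Attach a pentagonal pyramid (V=6, E=10, F=6) along a 3-gon: merge 3 vertices and 3 edges, delete both glued faces → V=19, E=46, F=29.
Check: V − E + F = 19 − 46 + 29 = 2.

46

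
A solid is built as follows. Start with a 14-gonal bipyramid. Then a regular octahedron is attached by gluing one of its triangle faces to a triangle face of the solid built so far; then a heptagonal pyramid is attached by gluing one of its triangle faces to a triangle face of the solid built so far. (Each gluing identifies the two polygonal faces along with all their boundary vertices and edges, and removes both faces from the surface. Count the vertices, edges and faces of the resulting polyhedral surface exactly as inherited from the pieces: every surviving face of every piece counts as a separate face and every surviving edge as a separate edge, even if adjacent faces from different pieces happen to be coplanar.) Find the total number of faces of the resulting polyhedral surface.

40

A 14-gonal bipyramid: V=16, E=42, F=28.
Attach a regular octahedron (V=6, E=12, F=8) along a 3-gon: merge 3 vertices and 3 edges, delete both glued faces → V=19, E=51, F=34.
Attach a heptagonal pyramid (V=8, E=14, F=8) along a 3-gon: merge 3 vertices and 3 edges, delete both glued faces → V=24, E=62, F=40.
Check: V − E + F = 24 − 62 + 40 = 2.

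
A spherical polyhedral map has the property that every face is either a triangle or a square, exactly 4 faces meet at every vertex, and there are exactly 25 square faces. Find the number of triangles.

8

Let x be the number of triangles; then F = 25 + x.
Edge–face incidences: 2E = 4·25 + 3·x = 100 + 3x.
Every vertex has degree 4, so 4V = 2E.
Euler: V − E + F = 2 ⇒ (2E)/4 − E + (25 + x) = 2.
Multiply by 8: 2·(2E) − 4·(2E) + 8·(25 + x) = 16, i.e. 200 + 8x − 2·(100 + 3x) = 16.
Collecting terms: 2x = 16, so x = 8.
Then 2E = 100 + 3·8 = 124, so E = 62, V = 2E/4 = 31, F = 25 + 8 = 33.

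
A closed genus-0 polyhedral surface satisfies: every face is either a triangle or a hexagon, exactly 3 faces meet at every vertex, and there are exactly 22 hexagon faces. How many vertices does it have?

48

Let x be the number of triangles; then F = 22 + x.
Edge–face incidences: 2E = 6·22 + 3·x = 132 + 3x.
Every vertex has degree 3, so 3V = 2E.
Euler: V − E + F = 2 ⇒ (2E)/3 − E + (22 + x) = 2.
Multiply by 6: 2·(2E) − 3·(2E) + 6·(22 + x) = 12, i.e. 132 + 6x − (132 + 3x) = 12.
Collecting terms: 3x = 12, so x = 4.
Then 2E = 132 + 3·4 = 144, so E = 72, V = 2E/3 = 48, F = 22 + 4 = 26.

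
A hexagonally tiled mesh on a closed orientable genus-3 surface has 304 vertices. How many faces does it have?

154

χ = 2 − 2·3 = -4, and every face is a hexagon so 6F = 2E.
V − E + F = -4 with E = 6F/2 gives 304 − (6/2 − 1)·F = -4, so F = 154 and E = 462.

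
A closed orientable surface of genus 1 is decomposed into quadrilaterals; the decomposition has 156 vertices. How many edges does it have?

χ = 2 − 2·1 = 0, and every face is a square so 4F = 2E.
V − E + F = 0 with E = 4F/2 gives 156 − (4/2 − 1)·F = 0, so F = 156 and E = 312.

312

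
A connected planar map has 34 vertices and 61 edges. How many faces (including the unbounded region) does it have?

Euler's formula for a connected plane graph: V − E + F = 2, so F = 2 − 34 + 61 = 29.

29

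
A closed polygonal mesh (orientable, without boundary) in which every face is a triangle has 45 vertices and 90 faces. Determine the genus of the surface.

1

Every face is a triangle, so 2E = 3·90 = 270, giving E = 135.
χ = V − E + F = 45 − 135 + 90 = 0.
For a closed orientable surface χ = 2 − 2g, so g = (2 − (0))/2 = 1.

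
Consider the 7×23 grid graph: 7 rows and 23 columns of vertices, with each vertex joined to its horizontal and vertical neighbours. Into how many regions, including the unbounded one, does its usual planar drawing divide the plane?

133

The grid has V = 7·23 = 161 vertices and E = 7·22 + 23·6 = 292 edges.
F = 2 − V + E = 2 − 161 + 292 = 133.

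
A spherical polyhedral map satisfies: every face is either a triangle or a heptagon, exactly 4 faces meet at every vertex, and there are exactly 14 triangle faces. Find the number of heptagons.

Let x be the number of heptagons; then F = 14 + x.
Edge–face incidences: 2E = 3·14 + 7·x = 42 + 7x.
Every vertex has degree 4, so 4V = 2E.
Euler: V − E + F = 2 ⇒ (2E)/4 − E + (14 + x) = 2.
Multiply by 8: 2·(2E) − 4·(2E) + 8·(14 + x) = 16, i.e. 112 + 8x − 2·(42 + 7x) = 16.
Collecting terms: −6x + 28 = 16, so −6x = −12, so x = 2.
Then 2E = 42 + 7·2 = 56, so E = 28, V = 2E/4 = 14, F = 14 + 2 = 16.

2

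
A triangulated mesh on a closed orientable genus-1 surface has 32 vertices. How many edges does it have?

96

χ = 2 − 2·1 = 0, and every face is a triangle so 3F = 2E.
V − E + F = 0 with E = 3F/2 gives 32 − (3/2 − 1)·F = 0, so F = 64 and E = 96.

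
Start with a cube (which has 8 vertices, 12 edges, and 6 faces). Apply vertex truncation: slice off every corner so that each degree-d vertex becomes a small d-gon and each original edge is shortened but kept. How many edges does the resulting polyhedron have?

Truncation replaces each original edge-end by a new vertex, so V′ = 2E = 24.
Each original edge survives, and each old vertex of degree d contributes d new edges; summing degrees gives Σd = 2E, so E′ = E + 2E = 3E = 36.
Each original face survives and each original vertex becomes one new face: F′ = F + V = 14.

36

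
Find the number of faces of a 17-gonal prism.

19

A prism on an n-gon has two n-gon bases and n rectangular sides: V = 2·17 = 34, E = 3·17 = 51, F = 17 + 2 = 19.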